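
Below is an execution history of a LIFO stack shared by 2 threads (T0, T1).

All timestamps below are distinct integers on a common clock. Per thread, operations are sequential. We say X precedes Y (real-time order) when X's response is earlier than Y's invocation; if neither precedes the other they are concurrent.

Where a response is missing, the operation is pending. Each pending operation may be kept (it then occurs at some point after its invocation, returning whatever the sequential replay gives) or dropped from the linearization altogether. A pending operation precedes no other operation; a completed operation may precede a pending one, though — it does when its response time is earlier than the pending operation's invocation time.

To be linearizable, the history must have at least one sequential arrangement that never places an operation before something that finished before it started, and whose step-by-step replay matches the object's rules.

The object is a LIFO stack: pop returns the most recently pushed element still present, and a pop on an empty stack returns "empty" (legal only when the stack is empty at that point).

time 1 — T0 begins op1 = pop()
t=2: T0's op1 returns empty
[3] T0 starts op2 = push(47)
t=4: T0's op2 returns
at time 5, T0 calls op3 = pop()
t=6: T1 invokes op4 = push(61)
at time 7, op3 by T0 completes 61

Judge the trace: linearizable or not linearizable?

witness order: op1, op2, op4, op3
1. op1 pop() → empty, leaving stack <>
2. op2 push(47), leaving stack <47>
3. op4 push(61) (pending, included), leaving stack <47,61>
4. op3 pop() → 61, leaving stack <47>

linearizable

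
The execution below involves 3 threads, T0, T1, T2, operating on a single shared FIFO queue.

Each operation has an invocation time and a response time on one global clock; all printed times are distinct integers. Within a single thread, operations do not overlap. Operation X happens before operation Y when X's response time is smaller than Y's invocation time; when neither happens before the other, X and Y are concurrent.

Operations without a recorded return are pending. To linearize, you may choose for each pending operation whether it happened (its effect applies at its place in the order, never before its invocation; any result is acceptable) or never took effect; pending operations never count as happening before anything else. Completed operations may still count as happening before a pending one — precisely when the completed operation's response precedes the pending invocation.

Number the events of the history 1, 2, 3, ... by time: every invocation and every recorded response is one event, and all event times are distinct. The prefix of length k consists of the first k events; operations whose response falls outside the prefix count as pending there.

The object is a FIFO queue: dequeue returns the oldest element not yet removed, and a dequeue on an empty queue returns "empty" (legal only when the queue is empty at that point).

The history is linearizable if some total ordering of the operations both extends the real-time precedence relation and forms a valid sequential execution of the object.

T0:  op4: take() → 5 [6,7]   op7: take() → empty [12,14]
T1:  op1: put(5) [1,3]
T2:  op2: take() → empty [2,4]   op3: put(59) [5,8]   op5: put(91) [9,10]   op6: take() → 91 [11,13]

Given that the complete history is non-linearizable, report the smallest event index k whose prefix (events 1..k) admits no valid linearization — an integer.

14

events 1..13 are linearizable; a witness order is op2, op1, op3, op4, op5, op7, op6:
after step 1 (op2 take() → empty): queue <>
after step 2 (op1 put(5)): queue <5>
after step 3 (op3 put(59)): queue <5,59>
after step 4 (op4 take() → 5): queue <59>
after step 5 (op5 put(91)): queue <59,91>
after step 6 (op7 take() (pending, included)): queue <91>
after step 7 (op6 take() → 91): queue <>
once event 14 joins (op7's response, time 14), exhaustive search finds no witness
sample order op1, op2, op3, op4, op5, op6, op7 stalls at step 2 — op2 take() → empty has no legal effect
sample order op1, op2, op3, op4, op5, op7, op6 stalls at step 2 — op2 take() → empty has no legal effect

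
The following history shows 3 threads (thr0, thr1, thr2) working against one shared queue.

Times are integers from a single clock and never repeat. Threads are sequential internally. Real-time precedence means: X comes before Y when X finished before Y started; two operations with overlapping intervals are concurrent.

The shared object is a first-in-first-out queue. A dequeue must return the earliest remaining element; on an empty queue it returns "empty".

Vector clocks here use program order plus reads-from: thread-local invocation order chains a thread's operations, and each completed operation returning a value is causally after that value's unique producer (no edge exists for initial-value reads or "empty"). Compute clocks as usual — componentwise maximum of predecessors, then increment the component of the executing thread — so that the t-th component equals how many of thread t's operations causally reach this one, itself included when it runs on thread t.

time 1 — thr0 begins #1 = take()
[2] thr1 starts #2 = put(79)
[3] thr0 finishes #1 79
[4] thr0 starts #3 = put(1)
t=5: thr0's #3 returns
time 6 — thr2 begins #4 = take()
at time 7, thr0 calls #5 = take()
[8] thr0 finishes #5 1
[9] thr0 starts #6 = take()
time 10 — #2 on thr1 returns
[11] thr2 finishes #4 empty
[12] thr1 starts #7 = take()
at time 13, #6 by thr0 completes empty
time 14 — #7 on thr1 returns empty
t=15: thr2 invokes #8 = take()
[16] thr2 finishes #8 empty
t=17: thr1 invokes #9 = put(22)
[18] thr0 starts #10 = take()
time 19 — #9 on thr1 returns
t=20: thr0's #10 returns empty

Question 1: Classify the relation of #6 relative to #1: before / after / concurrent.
#6 spans [9,13], #1 spans [1,3]
resp(#1)=3 < inv(#6)=9

after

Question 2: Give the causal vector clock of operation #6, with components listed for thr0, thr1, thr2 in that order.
#4 (invocation 6): nothing precedes it; thr2's component alone gives (0, 0, 1)
#2 (invocation 2): nothing precedes it; thr1's component alone gives (0, 1, 0)
#8, invoked 15, takes VC(#4)=(0, 0, 1) under max, adds 1 for thr2 → (0, 0, 2)
#7, invoked 12, takes VC(#2)=(0, 1, 0) under max, adds 1 for thr1 → (0, 2, 0)
#1, invoked 1, takes VC(#2)=(0, 1, 0) under max, adds 1 for thr0 → (1, 1, 0)
#9, invoked 17, takes VC(#7)=(0, 2, 0) under max, adds 1 for thr1 → (0, 3, 0)
#3, invoked 4, takes VC(#1)=(1, 1, 0) under max, adds 1 for thr0 → (2, 1, 0)
#5, invoked 7, takes VC(#3)=(2, 1, 0) under max, adds 1 for thr0 → (3, 1, 0)
#6, invoked 9, takes VC(#5)=(3, 1, 0) under max, adds 1 for thr0 → (4, 1, 0)
#10, invoked 18, takes VC(#6)=(4, 1, 0) under max, adds 1 for thr0 → (5, 1, 0)
target: VC(#6) = (4, 1, 0)

(4, 1, 0)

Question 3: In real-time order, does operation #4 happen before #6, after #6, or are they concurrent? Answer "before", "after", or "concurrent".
#4 spans [6,11], #6 spans [9,13]
the intervals overlap in both directions

concurrent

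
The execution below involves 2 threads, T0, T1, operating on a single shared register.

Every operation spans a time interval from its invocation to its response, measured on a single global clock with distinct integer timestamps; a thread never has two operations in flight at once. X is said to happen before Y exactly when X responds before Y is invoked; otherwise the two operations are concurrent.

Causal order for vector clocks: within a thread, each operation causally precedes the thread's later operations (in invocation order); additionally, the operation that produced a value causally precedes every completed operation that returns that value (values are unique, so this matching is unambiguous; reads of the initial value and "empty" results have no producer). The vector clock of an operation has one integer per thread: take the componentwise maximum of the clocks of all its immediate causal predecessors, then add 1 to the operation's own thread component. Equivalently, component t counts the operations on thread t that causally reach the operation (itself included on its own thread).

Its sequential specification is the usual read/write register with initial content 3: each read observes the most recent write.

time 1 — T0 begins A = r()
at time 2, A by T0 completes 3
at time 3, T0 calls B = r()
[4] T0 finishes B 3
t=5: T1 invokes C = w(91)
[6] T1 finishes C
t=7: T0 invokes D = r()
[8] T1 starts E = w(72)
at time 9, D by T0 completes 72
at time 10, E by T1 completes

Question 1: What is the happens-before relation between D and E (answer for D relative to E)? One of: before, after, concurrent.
Answer: concurrent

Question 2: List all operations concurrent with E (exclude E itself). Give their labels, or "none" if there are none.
Answer: D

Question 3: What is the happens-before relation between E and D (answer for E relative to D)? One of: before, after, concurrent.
Answer: concurrent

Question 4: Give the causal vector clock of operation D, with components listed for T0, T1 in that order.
Answer: (3, 2)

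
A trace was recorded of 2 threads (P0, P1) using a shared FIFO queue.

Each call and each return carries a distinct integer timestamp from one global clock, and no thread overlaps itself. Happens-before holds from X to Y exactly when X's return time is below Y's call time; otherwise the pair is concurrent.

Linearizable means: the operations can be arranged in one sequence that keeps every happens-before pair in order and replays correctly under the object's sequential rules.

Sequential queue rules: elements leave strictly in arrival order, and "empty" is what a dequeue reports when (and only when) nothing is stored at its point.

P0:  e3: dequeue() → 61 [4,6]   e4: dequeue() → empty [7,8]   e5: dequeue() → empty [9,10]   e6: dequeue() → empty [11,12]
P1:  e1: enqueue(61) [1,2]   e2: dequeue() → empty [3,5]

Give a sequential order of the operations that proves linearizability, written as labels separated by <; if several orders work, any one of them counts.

1. e1 enqueue(61), leaving queue <61>
2. e3 dequeue() → 61, leaving queue <>
3. e2 dequeue() → empty, leaving queue <>
4. e4 dequeue() → empty, leaving queue <>
5. e5 dequeue() → empty, leaving queue <>
6. e6 dequeue() → empty, leaving queue <>

e1 < e3 < e2 < e4 < e5 < e6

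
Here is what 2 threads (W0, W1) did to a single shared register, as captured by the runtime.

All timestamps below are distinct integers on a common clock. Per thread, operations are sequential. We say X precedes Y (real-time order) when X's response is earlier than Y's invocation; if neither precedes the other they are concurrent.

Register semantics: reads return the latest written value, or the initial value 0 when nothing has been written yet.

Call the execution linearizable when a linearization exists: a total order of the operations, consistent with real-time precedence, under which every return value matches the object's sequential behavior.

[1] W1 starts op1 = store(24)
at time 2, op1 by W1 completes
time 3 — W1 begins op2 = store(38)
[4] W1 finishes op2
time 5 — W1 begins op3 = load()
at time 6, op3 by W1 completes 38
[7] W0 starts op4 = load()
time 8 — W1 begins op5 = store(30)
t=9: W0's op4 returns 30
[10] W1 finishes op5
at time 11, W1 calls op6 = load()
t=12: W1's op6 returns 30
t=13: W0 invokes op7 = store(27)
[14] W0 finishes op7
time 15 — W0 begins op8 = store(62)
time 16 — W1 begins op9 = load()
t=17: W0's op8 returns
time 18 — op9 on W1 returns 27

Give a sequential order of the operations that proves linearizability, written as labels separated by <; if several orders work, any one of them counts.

after step 1 (op1 store(24)): value 24
after step 2 (op2 store(38)): value 38
after step 3 (op3 load() → 38): value 38
after step 4 (op5 store(30)): value 30
after step 5 (op4 load() → 30): value 30
after step 6 (op6 load() → 30): value 30
after step 7 (op7 store(27)): value 27
after step 8 (op9 load() → 27): value 27
after step 9 (op8 store(62)): value 62

op1 < op2 < op3 < op5 < op4 < op6 < op7 < op9 < op8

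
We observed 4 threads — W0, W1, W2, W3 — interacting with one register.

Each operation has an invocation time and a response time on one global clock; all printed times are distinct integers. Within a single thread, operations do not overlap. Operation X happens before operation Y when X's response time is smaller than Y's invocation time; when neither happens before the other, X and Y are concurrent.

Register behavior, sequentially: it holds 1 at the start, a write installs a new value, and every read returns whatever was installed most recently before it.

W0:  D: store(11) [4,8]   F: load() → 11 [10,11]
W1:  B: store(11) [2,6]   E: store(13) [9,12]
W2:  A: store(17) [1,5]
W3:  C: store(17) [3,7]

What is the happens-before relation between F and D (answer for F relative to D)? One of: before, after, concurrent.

after

F spans [10,11], D spans [4,8]
resp(D)=8 < inv(F)=10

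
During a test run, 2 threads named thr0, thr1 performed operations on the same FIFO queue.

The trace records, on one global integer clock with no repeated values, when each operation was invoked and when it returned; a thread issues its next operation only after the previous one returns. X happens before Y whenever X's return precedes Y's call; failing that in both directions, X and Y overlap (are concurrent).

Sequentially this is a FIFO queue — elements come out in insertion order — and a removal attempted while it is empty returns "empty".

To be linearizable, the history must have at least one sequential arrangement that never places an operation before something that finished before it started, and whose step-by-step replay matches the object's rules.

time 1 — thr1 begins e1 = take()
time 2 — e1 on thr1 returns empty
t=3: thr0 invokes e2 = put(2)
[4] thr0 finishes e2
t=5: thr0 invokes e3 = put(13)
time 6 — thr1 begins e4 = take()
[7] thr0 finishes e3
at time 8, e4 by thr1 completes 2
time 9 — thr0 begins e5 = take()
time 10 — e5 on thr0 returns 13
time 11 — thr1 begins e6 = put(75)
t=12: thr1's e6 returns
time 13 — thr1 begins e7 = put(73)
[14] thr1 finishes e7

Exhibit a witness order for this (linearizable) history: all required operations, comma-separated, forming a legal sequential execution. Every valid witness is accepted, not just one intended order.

e1, e2, e3, e4, e5, e6, e7

after step 1 (e1 take() → empty): queue <>
after step 2 (e2 put(2)): queue <2>
after step 3 (e3 put(13)): queue <2,13>
after step 4 (e4 take() → 2): queue <13>
after step 5 (e5 take() → 13): queue <>
after step 6 (e6 put(75)): queue <75>
after step 7 (e7 put(73)): queue <75,73>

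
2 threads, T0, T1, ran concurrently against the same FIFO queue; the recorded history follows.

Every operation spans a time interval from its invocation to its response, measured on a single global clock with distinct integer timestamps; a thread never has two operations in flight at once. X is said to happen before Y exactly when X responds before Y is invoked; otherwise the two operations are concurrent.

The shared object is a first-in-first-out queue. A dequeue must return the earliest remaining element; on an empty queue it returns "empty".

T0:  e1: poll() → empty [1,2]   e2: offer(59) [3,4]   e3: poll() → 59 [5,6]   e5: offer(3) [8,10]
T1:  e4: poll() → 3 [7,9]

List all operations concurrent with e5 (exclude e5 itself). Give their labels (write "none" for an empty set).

overlap test against e5 [8,10]: concurrent iff the interval meets 8..10
e1 [1,2]: before
e2 [3,4]: before
e3 [5,6]: before
e4 [7,9]: concurrent

e4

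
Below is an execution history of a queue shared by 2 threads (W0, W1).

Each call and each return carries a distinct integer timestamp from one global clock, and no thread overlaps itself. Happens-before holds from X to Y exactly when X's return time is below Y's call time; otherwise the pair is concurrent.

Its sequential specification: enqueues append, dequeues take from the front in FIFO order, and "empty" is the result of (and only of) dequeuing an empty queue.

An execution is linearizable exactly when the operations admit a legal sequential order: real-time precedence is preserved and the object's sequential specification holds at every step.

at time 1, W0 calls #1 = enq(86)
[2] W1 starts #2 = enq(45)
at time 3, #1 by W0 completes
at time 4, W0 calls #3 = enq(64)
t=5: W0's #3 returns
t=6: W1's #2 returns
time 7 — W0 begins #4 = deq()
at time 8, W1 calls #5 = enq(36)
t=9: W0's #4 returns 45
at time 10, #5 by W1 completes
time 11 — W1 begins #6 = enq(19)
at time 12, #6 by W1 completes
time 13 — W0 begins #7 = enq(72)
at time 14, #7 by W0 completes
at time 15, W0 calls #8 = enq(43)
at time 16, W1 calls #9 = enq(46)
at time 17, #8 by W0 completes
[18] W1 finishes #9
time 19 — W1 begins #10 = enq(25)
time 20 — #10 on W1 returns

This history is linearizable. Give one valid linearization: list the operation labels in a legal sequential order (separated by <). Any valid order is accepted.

after step 1 (#2 enq(45)): queue <45>
after step 2 (#1 enq(86)): queue <45,86>
after step 3 (#3 enq(64)): queue <45,86,64>
after step 4 (#4 deq() → 45): queue <86,64>
after step 5 (#5 enq(36)): queue <86,64,36>
after step 6 (#6 enq(19)): queue <86,64,36,19>
after step 7 (#7 enq(72)): queue <86,64,36,19,72>
after step 8 (#8 enq(43)): queue <86,64,36,19,72,43>
after step 9 (#9 enq(46)): queue <86,64,36,19,72,43,46>
after step 10 (#10 enq(25)): queue <86,64,36,19,72,43,46,25>

#2 < #1 < #3 < #4 < #5 < #6 < #7 < #8 < #9 < #10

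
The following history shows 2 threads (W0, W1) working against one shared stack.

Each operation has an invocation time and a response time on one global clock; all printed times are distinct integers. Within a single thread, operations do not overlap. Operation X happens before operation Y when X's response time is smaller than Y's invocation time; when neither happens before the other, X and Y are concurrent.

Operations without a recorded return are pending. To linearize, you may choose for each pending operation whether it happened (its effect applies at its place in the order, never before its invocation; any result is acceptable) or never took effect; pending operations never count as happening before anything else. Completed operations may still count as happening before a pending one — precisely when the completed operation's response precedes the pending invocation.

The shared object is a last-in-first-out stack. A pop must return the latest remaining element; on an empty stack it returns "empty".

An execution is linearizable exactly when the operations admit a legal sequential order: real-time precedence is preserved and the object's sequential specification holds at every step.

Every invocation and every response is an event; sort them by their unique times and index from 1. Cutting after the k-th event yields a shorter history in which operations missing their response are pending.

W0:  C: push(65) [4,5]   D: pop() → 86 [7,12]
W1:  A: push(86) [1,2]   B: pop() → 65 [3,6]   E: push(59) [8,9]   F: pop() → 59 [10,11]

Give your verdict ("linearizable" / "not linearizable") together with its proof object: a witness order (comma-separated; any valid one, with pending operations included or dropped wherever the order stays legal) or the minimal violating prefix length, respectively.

after step 1 (A push(86)): stack <86>
after step 2 (C push(65)): stack <86,65>
after step 3 (B pop() → 65): stack <86>
after step 4 (D pop() → 86): stack <>
after step 5 (E push(59)): stack <59>
after step 6 (F pop() → 59): stack <>

linearizable — witness: A, C, B, D, E, F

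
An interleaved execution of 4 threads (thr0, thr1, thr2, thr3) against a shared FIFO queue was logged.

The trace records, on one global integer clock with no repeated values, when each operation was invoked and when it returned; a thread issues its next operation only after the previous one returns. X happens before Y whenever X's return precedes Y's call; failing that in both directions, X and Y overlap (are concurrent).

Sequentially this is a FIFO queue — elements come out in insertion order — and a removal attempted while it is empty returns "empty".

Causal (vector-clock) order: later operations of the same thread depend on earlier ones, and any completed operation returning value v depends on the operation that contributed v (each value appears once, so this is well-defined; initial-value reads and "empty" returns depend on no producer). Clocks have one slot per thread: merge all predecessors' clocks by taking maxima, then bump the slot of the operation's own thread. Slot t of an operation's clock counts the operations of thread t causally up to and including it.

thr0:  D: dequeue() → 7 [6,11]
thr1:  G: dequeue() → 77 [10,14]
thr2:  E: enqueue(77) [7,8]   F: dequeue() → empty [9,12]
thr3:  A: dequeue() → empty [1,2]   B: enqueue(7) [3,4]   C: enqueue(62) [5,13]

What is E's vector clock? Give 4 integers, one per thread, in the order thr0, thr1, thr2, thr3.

(0, 0, 1, 0)

A, invoked 1, has no incoming edges; only thr3's bump applies → (0, 0, 0, 1)
E, invoked 7, has no incoming edges; only thr2's bump applies → (0, 0, 1, 0)
B, invoked 3, takes VC(A)=(0, 0, 0, 1) under max, adds 1 for thr3 → (0, 0, 0, 2)
F, invoked 9, takes VC(E)=(0, 0, 1, 0) under max, adds 1 for thr2 → (0, 0, 2, 0)
G, invoked 10, takes VC(E)=(0, 0, 1, 0) under max, adds 1 for thr1 → (0, 1, 1, 0)
C, invoked 5, takes VC(B)=(0, 0, 0, 2) under max, adds 1 for thr3 → (0, 0, 0, 3)
D, invoked 6, takes VC(B)=(0, 0, 0, 2) under max, adds 1 for thr0 → (1, 0, 0, 2)
target: VC(E) = (0, 0, 1, 0)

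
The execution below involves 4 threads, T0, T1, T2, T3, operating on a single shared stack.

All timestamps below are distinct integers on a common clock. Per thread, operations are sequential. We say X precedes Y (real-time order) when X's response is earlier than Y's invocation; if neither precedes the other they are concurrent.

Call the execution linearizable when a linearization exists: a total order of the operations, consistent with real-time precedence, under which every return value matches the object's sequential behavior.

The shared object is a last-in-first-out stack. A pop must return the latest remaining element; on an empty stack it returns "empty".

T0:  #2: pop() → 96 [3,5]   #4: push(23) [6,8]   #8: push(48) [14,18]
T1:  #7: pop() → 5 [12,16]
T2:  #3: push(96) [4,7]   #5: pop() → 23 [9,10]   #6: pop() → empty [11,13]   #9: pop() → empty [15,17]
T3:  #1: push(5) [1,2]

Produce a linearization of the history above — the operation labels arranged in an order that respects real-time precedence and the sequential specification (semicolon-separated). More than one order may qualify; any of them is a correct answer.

after step 1 (#1 push(5)): stack <5>
after step 2 (#3 push(96)): stack <5,96>
after step 3 (#2 pop() → 96): stack <5>
after step 4 (#4 push(23)): stack <5,23>
after step 5 (#5 pop() → 23): stack <5>
after step 6 (#7 pop() → 5): stack <>
after step 7 (#6 pop() → empty): stack <>
after step 8 (#9 pop() → empty): stack <>
after step 9 (#8 push(48)): stack <48>

#1; #3; #2; #4; #5; #7; #6; #9; #8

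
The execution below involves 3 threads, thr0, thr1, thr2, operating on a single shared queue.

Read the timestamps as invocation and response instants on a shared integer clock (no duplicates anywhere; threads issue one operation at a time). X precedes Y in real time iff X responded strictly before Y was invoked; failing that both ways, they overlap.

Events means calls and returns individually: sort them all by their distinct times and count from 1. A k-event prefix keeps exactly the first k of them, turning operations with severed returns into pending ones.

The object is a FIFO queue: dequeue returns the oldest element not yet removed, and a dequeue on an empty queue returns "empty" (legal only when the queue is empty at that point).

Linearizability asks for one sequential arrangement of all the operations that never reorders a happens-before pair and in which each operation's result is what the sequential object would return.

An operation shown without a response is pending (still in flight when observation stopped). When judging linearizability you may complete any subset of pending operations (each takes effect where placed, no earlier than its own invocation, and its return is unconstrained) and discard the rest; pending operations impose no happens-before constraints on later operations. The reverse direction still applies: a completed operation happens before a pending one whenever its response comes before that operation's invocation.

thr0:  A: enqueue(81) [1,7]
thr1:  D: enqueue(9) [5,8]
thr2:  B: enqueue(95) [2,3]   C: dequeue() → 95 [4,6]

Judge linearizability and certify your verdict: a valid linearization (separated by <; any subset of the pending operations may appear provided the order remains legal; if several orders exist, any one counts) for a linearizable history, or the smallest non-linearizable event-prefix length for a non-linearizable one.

linearizable — witness: B < A < C < D

1. B enqueue(95), leaving queue <95>
2. A enqueue(81), leaving queue <95,81>
3. C dequeue() → 95, leaving queue <81>
4. D enqueue(9), leaving queue <81,9>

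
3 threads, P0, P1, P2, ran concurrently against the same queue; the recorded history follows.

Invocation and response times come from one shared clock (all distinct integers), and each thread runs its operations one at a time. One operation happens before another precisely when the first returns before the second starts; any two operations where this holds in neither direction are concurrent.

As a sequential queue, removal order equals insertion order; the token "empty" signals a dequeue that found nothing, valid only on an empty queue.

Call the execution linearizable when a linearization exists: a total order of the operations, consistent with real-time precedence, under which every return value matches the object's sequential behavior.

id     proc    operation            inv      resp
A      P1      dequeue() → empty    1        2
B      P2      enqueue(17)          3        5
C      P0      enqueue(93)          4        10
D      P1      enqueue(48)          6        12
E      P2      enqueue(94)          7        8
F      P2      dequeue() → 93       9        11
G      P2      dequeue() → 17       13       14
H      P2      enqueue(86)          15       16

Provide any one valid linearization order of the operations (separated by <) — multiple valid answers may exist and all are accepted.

1. A dequeue() → empty, leaving queue <>
2. C enqueue(93), leaving queue <93>
3. B enqueue(17), leaving queue <93,17>
4. D enqueue(48), leaving queue <93,17,48>
5. E enqueue(94), leaving queue <93,17,48,94>
6. F dequeue() → 93, leaving queue <17,48,94>
7. G dequeue() → 17, leaving queue <48,94>
8. H enqueue(86), leaving queue <48,94,86>

A < C < B < D < E < F < G < H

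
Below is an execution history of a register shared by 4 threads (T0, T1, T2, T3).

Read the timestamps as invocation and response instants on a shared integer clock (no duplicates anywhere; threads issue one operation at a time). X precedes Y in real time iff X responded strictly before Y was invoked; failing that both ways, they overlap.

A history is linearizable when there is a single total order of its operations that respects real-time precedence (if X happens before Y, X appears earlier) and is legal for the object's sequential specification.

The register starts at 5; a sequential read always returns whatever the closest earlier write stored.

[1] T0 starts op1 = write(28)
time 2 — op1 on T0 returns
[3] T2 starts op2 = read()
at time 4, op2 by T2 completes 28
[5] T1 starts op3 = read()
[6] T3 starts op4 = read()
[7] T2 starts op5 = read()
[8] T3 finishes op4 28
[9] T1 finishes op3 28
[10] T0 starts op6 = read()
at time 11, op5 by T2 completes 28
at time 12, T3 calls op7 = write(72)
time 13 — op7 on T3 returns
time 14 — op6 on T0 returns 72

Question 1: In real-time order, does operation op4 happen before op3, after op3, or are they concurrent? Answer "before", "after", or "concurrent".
op4 spans [6,8], op3 spans [5,9]
the intervals overlap in both directions

concurrent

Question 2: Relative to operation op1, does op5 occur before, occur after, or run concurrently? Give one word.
op5 spans [7,11], op1 spans [1,2]
resp(op1)=2 < inv(op5)=7

after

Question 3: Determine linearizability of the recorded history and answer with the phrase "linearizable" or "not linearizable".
a witness: op1, op2, op3, op4, op5, op7, op6
1. op1 write(28), leaving value 28
2. op2 read() → 28, leaving value 28
3. op3 read() → 28, leaving value 28
4. op4 read() → 28, leaving value 28
5. op5 read() → 28, leaving value 28
6. op7 write(72), leaving value 72
7. op6 read() → 72, leaving value 72

linearizable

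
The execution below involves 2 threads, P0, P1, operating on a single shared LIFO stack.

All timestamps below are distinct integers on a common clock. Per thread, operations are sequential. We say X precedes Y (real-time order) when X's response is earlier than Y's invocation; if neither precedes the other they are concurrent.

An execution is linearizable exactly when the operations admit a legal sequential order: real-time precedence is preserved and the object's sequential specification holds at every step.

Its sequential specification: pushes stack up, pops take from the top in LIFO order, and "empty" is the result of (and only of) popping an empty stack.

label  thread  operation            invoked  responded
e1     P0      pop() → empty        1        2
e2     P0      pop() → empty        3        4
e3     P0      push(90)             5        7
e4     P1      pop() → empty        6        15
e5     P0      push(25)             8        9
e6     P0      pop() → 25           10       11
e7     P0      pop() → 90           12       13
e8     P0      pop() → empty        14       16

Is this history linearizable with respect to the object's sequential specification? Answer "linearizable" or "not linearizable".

linearizable

one valid linearization: e1, e2, e3, e5, e6, e7, e4, e8
1. e1 pop() → empty, leaving stack <>
2. e2 pop() → empty, leaving stack <>
3. e3 push(90), leaving stack <90>
4. e5 push(25), leaving stack <90,25>
5. e6 pop() → 25, leaving stack <90>
6. e7 pop() → 90, leaving stack <>
7. e4 pop() → empty, leaving stack <>
8. e8 pop() → empty, leaving stack <>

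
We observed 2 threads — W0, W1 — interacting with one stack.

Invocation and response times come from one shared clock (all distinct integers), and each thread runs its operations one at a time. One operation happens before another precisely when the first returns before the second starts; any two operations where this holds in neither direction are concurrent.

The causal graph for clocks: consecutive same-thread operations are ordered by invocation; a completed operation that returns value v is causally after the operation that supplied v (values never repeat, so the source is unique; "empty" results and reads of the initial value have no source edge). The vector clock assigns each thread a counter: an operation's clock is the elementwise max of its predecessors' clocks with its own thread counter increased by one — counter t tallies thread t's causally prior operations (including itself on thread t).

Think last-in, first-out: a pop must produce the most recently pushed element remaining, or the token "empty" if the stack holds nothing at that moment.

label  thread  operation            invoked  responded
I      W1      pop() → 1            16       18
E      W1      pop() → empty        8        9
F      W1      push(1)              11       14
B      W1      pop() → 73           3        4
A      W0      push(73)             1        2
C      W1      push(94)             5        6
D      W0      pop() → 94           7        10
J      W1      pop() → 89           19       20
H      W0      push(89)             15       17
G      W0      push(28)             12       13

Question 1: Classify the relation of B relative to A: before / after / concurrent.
after

B spans [3,4], A spans [1,2]
resp(A)=2 < inv(B)=3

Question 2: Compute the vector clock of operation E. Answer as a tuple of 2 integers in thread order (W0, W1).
(1, 3)

VC(A, invoked at 1): no causal predecessors; +1 on W0 → (1, 0)
from VC(A)=(1, 0), B (invoked 3) maxes components and bumps W1 → (1, 1)
from VC(B)=(1, 1), C (invoked 5) maxes components and bumps W1 → (1, 2)
from VC(C)=(1, 2), E (invoked 8) maxes components and bumps W1 → (1, 3)
from VC(A)=(1, 0), VC(C)=(1, 2), D (invoked 7) maxes components and bumps W0 → (2, 2)
from VC(E)=(1, 3), F (invoked 11) maxes components and bumps W1 → (1, 4)
from VC(D)=(2, 2), G (invoked 12) maxes components and bumps W0 → (3, 2)
from VC(F)=(1, 4), I (invoked 16) maxes components and bumps W1 → (1, 5)
from VC(G)=(3, 2), H (invoked 15) maxes components and bumps W0 → (4, 2)
from VC(H)=(4, 2), VC(I)=(1, 5), J (invoked 19) maxes components and bumps W1 → (4, 6)
target: VC(E) = (1, 3)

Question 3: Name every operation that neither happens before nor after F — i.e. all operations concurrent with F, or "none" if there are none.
G

overlap test against F [11,14]: concurrent iff the interval meets 11..14
A [1,2]: before
B [3,4]: before
C [5,6]: before
D [7,10]: before
E [8,9]: before
G [12,13]: concurrent
H [15,17]: after
I [16,18]: after
J [19,20]: after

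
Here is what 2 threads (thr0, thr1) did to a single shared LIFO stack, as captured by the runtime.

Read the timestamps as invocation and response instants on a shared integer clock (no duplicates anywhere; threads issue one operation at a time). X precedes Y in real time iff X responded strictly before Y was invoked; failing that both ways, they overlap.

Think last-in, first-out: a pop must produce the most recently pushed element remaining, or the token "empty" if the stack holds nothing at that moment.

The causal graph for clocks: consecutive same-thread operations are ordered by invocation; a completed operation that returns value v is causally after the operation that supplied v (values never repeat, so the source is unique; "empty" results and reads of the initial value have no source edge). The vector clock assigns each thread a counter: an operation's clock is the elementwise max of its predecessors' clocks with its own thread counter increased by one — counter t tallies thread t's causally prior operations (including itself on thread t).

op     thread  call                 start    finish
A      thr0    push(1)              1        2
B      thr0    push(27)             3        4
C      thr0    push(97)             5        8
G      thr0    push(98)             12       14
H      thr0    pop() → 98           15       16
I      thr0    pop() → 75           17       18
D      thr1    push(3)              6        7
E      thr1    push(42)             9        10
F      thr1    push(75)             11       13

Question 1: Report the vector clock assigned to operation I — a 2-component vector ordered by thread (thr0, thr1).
Answer: (6, 3)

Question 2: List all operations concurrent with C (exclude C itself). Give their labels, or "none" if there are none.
Answer: D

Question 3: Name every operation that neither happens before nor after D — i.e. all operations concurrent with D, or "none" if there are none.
Answer: C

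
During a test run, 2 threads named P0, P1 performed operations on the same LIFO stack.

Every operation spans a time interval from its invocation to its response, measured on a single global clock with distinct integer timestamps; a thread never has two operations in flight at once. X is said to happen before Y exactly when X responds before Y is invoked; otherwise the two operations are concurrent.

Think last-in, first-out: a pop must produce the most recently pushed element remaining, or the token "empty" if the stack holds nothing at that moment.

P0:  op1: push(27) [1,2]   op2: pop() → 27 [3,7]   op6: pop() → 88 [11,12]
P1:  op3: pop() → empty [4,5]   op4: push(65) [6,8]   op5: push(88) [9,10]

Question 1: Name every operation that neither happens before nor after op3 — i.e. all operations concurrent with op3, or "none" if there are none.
op3 spans [4,5]: anything still running between times 4 and 5 counts as concurrent
op1 [1,2]: before
op2 [3,7]: concurrent
op4 [6,8]: after
op5 [9,10]: after
op6 [11,12]: after

op2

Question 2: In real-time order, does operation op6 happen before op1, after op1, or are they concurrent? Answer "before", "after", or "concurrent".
op6 spans [11,12], op1 spans [1,2]
resp(op1)=2 < inv(op6)=11

after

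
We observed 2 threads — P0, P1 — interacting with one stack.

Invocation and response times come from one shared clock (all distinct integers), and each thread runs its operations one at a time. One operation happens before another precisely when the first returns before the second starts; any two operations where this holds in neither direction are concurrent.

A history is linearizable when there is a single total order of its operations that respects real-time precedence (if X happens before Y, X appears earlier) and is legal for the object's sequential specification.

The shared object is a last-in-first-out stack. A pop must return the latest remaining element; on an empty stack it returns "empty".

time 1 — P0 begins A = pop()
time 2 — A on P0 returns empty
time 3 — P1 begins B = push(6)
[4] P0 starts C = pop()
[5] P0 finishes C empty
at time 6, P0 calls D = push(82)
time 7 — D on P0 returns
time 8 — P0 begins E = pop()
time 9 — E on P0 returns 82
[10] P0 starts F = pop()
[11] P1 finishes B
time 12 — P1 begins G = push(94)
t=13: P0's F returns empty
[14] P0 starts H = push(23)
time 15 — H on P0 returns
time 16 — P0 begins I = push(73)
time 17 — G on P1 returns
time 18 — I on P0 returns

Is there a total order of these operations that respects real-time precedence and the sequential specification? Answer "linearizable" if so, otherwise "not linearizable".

one valid linearization: A, C, D, E, F, B, G, H, I
1. A pop() → empty, leaving stack <>
2. C pop() → empty, leaving stack <>
3. D push(82), leaving stack <82>
4. E pop() → 82, leaving stack <>
5. F pop() → empty, leaving stack <>
6. B push(6), leaving stack <6>
7. G push(94), leaving stack <6,94>
8. H push(23), leaving stack <6,94,23>
9. I push(73), leaving stack <6,94,23,73>

linearizable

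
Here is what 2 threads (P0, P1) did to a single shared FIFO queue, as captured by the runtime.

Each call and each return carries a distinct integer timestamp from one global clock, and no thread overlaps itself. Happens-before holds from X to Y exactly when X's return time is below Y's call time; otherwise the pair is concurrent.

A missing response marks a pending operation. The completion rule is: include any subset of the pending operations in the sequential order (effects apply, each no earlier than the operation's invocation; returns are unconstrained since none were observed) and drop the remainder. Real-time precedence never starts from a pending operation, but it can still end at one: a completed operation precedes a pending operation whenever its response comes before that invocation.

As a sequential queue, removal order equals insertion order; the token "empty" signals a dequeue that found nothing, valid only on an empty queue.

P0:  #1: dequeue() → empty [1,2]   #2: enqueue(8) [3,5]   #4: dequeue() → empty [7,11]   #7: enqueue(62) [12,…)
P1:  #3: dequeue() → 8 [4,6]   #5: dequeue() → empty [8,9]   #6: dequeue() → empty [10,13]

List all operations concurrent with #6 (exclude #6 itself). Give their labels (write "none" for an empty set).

#4, #7

concurrent with #6 ([10,13]): every op whose interval crosses 10..13
#1 [1,2]: before
#2 [3,5]: before
#3 [4,6]: before
#4 [7,11]: concurrent
#5 [8,9]: before
#7 [12,…): concurrent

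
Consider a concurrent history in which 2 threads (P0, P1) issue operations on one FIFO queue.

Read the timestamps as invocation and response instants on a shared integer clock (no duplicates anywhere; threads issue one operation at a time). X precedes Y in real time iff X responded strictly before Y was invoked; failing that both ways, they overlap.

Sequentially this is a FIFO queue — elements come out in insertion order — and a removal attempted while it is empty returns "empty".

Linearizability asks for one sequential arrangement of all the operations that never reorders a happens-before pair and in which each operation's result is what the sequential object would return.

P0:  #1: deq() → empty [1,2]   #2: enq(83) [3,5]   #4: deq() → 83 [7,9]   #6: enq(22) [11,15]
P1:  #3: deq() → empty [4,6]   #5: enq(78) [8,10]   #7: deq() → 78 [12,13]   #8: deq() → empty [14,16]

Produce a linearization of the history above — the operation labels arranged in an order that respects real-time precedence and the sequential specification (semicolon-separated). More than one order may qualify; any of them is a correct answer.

step 1: #1 deq() → empty — queue <>
step 2: #3 deq() → empty — queue <>
step 3: #2 enq(83) — queue <83>
step 4: #4 deq() → 83 — queue <>
step 5: #5 enq(78) — queue <78>
step 6: #7 deq() → 78 — queue <>
step 7: #8 deq() → empty — queue <>
step 8: #6 enq(22) — queue <22>

#1; #3; #2; #4; #5; #7; #8; #6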